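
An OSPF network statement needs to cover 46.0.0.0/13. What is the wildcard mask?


Subnet mask: 255.248.0.0
Wildcard = 255.255.255.255 - subnet mask
255 - 255 = 0
255 - 248 = 7
255 - 0 = 255
255 - 0 = 255
Wildcard: 0.7.255.255


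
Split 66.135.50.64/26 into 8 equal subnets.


New prefix = 26 + 3 = 29
Each subnet has 8 addresses
  66.135.50.64/29
  66.135.50.72/29
  66.135.50.80/29
  66.135.50.88/29
  66.135.50.96/29
  66.135.50.104/29
  66.135.50.112/29
  66.135.50.120/29
Subnets: 66.135.50.64/29, 66.135.50.72/29, 66.135.50.80/29, 66.135.50.88/29, 66.135.50.96/29, 66.135.50.104/29, 66.135.50.112/29, 66.135.50.120/29


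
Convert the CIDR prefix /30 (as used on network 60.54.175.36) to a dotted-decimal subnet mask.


/30 means 30 network bits, 2 host bits
Binary: 11111111111111111111111111111100
Mask: 255.255.255.252


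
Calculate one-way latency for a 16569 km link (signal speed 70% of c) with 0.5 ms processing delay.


Speed = 0.7 * 3e5 km/s = 210000 km/s
Propagation delay = 16569 / 210000 = 0.0789 s = 78.9 ms
Processing delay = 0.5 ms
Total one-way latency = 79.4 ms


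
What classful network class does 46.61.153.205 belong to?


First octet: 46
Binary: 00101110
0xxxxxxx -> Class A (1-126)
Class A, default mask 255.0.0.0 (/8)


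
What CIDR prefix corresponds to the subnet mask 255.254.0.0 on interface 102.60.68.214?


Binary: 11111111.11111110.00000000.00000000
Count leading 1s
Prefix: /15


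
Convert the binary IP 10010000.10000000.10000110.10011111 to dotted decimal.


10010000 = 144
10000000 = 128
10000110 = 134
10011111 = 159
IP: 144.128.134.159


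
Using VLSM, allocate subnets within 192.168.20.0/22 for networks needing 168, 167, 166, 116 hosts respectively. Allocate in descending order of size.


168 hosts -> /24 (254 usable): 192.168.20.0/24
167 hosts -> /24 (254 usable): 192.168.21.0/24
166 hosts -> /24 (254 usable): 192.168.22.0/24
116 hosts -> /25 (126 usable): 192.168.23.0/25
Allocation: 192.168.20.0/24 (168 hosts, 254 usable); 192.168.21.0/24 (167 hosts, 254 usable); 192.168.22.0/24 (166 hosts, 254 usable); 192.168.23.0/25 (116 hosts, 126 usable)


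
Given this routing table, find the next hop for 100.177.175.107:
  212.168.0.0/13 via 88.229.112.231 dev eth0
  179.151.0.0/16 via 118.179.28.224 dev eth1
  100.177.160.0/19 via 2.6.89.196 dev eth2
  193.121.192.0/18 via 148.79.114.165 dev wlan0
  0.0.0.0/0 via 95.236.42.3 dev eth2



Longest prefix match for 100.177.175.107:
  /13 212.168.0.0: no
  /16 179.151.0.0: no
  /19 100.177.160.0: MATCH
  /18 193.121.192.0: no
  /0 0.0.0.0: MATCH
Selected: next-hop 2.6.89.196 via eth2 (matched /19)


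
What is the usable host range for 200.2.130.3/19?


Network: 200.2.128.0
Broadcast: 200.2.159.255
First usable = network + 1
Last usable = broadcast - 1
Range: 200.2.128.1 to 200.2.159.254


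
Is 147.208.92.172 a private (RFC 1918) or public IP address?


RFC 1918 private ranges:
  10.0.0.0/8 (10.0.0.0 - 10.255.255.255)
  172.16.0.0/12 (172.16.0.0 - 172.31.255.255)
  192.168.0.0/16 (192.168.0.0 - 192.168.255.255)
Public (not in any RFC 1918 range)


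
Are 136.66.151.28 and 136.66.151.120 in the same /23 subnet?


Mask: 255.255.254.0
136.66.151.28 AND mask = 136.66.150.0
136.66.151.120 AND mask = 136.66.150.0
Yes, same subnet (136.66.150.0)


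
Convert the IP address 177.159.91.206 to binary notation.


177 = 10110001
159 = 10011111
91 = 01011011
206 = 11001110
Binary: 10110001.10011111.01011011.11001110


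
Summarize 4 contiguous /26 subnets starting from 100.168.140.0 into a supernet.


Original prefix: /26
Number of subnets: 4 = 2^2
New prefix = 26 - 2 = 24
Supernet: 100.168.140.0/24


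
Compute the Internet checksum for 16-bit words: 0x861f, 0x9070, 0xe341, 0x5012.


Sum all words (with carry folding):
+ 0x861f = 0x861f
+ 0x9070 = 0x1690
+ 0xe341 = 0xf9d1
+ 0x5012 = 0x49e4
One's complement: ~0x49e4
Checksum = 0xb61b


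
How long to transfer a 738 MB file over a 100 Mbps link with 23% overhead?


Effective throughput = 100 * (1 - 23/100) = 77 Mbps
File size in Mb = 738 * 8 = 5904 Mb
Time = 5904 / 77
Time = 76.6753 seconds


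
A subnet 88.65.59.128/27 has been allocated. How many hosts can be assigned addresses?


Host bits = 32 - 27 = 5
Total addresses = 2^5 = 32
Usable = total - 2 (network and broadcast)
Usable hosts: 30


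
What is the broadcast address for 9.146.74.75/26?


Network: 9.146.74.64/26
Host bits = 6
Set all host bits to 1:
Broadcast: 9.146.74.127


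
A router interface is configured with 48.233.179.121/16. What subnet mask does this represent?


/16 means 16 network bits, 16 host bits
Binary: 11111111111111110000000000000000
Mask: 255.255.0.0


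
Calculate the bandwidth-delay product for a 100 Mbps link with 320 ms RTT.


BDP = bandwidth * RTT
= 100 Mbps * 320 ms
= 100 * 1e6 * 320 / 1000 bits
= 32000000 bits
= 4000000 bytes
= 3906.25 KB
BDP = 32000000 bits (4000000 bytes)


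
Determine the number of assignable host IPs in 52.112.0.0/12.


Host bits = 32 - 12 = 20
Total addresses = 2^20 = 1048576
Usable = total - 2 (network and broadcast)
Usable hosts: 1048574


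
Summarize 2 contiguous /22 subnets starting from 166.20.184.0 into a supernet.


Original prefix: /22
Number of subnets: 2 = 2^1
New prefix = 22 - 1 = 21
Supernet: 166.20.184.0/21


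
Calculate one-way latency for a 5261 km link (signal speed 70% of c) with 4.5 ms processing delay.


Speed = 0.7 * 3e5 km/s = 210000 km/s
Propagation delay = 5261 / 210000 = 0.0251 s = 25.0524 ms
Processing delay = 4.5 ms
Total one-way latency = 29.5524 ms


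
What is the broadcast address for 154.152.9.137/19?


Network: 154.152.0.0/19
Host bits = 13
Set all host bits to 1:
Broadcast: 154.152.31.255


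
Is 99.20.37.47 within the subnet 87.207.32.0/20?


Subnet network: 87.207.32.0
Test IP AND mask: 99.20.32.0
No, 99.20.37.47 is not in 87.207.32.0/20


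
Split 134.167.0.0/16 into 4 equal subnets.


New prefix = 16 + 2 = 18
Each subnet has 16384 addresses
  134.167.0.0/18
  134.167.64.0/18
  134.167.128.0/18
  134.167.192.0/18
Subnets: 134.167.0.0/18, 134.167.64.0/18, 134.167.128.0/18, 134.167.192.0/18


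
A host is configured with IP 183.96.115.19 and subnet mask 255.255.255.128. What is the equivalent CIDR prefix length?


Binary: 11111111.11111111.11111111.10000000
Count leading 1s
Prefix: /25


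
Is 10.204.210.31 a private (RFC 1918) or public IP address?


RFC 1918 private ranges:
  10.0.0.0/8 (10.0.0.0 - 10.255.255.255)
  172.16.0.0/12 (172.16.0.0 - 172.31.255.255)
  192.168.0.0/16 (192.168.0.0 - 192.168.255.255)
Private (in 10.0.0.0/8)


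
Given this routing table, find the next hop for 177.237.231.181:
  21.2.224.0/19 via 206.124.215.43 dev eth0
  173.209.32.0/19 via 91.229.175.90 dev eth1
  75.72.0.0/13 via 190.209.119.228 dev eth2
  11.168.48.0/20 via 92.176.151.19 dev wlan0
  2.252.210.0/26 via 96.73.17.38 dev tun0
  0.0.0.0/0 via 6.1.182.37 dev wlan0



Longest prefix match for 177.237.231.181:
  /19 21.2.224.0: no
  /19 173.209.32.0: no
  /13 75.72.0.0: no
  /20 11.168.48.0: no
  /26 2.252.210.0: no
  /0 0.0.0.0: MATCH
Selected: next-hop 6.1.182.37 via wlan0 (matched /0)


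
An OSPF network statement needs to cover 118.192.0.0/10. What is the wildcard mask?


Subnet mask: 255.192.0.0
Wildcard = 255.255.255.255 - subnet mask
255 - 255 = 0
255 - 192 = 63
255 - 0 = 255
255 - 0 = 255
Wildcard: 0.63.255.255


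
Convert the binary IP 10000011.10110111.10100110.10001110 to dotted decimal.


10000011 = 131
10110111 = 183
10100110 = 166
10001110 = 142
IP: 131.183.166.142


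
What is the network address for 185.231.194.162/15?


IP:   10111001.11100111.11000010.10100010
Mask: 11111111.11111110.00000000.00000000
AND operation:
Net:  10111001.11100110.00000000.00000000
Network: 185.230.0.0/15


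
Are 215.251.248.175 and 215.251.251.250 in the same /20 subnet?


Mask: 255.255.240.0
215.251.248.175 AND mask = 215.251.240.0
215.251.251.250 AND mask = 215.251.240.0
Yes, same subnet (215.251.240.0)


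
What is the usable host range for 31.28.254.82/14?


Network: 31.28.0.0
Broadcast: 31.31.255.255
First usable = network + 1
Last usable = broadcast - 1
Range: 31.28.0.1 to 31.31.255.254


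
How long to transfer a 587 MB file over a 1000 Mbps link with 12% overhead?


Effective throughput = 1000 * (1 - 12/100) = 880 Mbps
File size in Mb = 587 * 8 = 4696 Mb
Time = 4696 / 880
Time = 5.3364 seconds


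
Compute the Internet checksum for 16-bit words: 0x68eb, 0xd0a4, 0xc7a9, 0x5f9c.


Sum all words (with carry folding):
+ 0x68eb = 0x68eb
+ 0xd0a4 = 0x3990
+ 0xc7a9 = 0x013a
+ 0x5f9c = 0x60d6
One's complement: ~0x60d6
Checksum = 0x9f29


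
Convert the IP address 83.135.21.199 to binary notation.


83 = 01010011
135 = 10000111
21 = 00010101
199 = 11000111
Binary: 01010011.10000111.00010101.11000111


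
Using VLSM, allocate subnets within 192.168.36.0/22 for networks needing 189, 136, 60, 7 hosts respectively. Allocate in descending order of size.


189 hosts -> /24 (254 usable): 192.168.36.0/24
136 hosts -> /24 (254 usable): 192.168.37.0/24
60 hosts -> /26 (62 usable): 192.168.38.0/26
7 hosts -> /28 (14 usable): 192.168.38.64/28
Allocation: 192.168.36.0/24 (189 hosts, 254 usable); 192.168.37.0/24 (136 hosts, 254 usable); 192.168.38.0/26 (60 hosts, 62 usable); 192.168.38.64/28 (7 hosts, 14 usable)


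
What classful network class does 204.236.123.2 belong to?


First octet: 204
Binary: 11001100
110xxxxx -> Class C (192-223)
Class C, default mask 255.255.255.0 (/24)


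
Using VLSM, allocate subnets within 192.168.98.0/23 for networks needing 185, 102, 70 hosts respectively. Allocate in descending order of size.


185 hosts -> /24 (254 usable): 192.168.98.0/24
102 hosts -> /25 (126 usable): 192.168.99.0/25
70 hosts -> /25 (126 usable): 192.168.99.128/25
Allocation: 192.168.98.0/24 (185 hosts, 254 usable); 192.168.99.0/25 (102 hosts, 126 usable); 192.168.99.128/25 (70 hosts, 126 usable)


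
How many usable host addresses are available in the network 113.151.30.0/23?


Host bits = 32 - 23 = 9
Total addresses = 2^9 = 512
Usable = total - 2 (network and broadcast)
Usable hosts: 510


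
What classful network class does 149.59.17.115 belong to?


First octet: 149
Binary: 10010101
10xxxxxx -> Class B (128-191)
Class B, default mask 255.255.0.0 (/16)


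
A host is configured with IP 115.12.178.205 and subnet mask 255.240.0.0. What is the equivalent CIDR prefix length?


Binary: 11111111.11110000.00000000.00000000
Count leading 1s
Prefix: /12


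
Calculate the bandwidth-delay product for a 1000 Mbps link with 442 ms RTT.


BDP = bandwidth * RTT
= 1000 Mbps * 442 ms
= 1000 * 1e6 * 442 / 1000 bits
= 442000000 bits
= 55250000 bytes
= 53955.0781 KB
BDP = 442000000 bits (55250000 bytes)


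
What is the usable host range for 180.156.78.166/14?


Network: 180.156.0.0
Broadcast: 180.159.255.255
First usable = network + 1
Last usable = broadcast - 1
Range: 180.156.0.1 to 180.159.255.254


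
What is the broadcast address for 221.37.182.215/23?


Network: 221.37.182.0/23
Host bits = 9
Set all host bits to 1:
Broadcast: 221.37.183.255


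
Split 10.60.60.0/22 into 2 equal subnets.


New prefix = 22 + 1 = 23
Each subnet has 512 addresses
  10.60.60.0/23
  10.60.62.0/23
Subnets: 10.60.60.0/23, 10.60.62.0/23


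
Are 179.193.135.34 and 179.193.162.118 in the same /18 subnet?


Mask: 255.255.192.0
179.193.135.34 AND mask = 179.193.128.0
179.193.162.118 AND mask = 179.193.128.0
Yes, same subnet (179.193.128.0)


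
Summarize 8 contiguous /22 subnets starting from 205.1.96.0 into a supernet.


Original prefix: /22
Number of subnets: 8 = 2^3
New prefix = 22 - 3 = 19
Supernet: 205.1.96.0/19


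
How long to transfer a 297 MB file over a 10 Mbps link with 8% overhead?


Effective throughput = 10 * (1 - 8/100) = 9.2 Mbps
File size in Mb = 297 * 8 = 2376 Mb
Time = 2376 / 9.2
Time = 258.2609 seconds


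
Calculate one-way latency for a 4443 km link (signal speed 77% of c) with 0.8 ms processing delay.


Speed = 0.77 * 3e5 km/s = 231000 km/s
Propagation delay = 4443 / 231000 = 0.0192 s = 19.2338 ms
Processing delay = 0.8 ms
Total one-way latency = 20.0338 ms


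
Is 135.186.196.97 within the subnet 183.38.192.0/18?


Subnet network: 183.38.192.0
Test IP AND mask: 135.186.192.0
No, 135.186.196.97 is not in 183.38.192.0/18


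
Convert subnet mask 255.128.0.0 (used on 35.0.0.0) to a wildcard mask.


Subnet mask: 255.128.0.0
Wildcard = 255.255.255.255 - subnet mask
255 - 255 = 0
255 - 128 = 127
255 - 0 = 255
255 - 0 = 255
Wildcard: 0.127.255.255


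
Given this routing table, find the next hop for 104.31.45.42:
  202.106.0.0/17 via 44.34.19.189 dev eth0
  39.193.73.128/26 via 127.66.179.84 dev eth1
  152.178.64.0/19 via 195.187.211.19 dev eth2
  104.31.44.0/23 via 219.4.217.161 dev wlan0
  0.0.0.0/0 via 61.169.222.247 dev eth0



Longest prefix match for 104.31.45.42:
  /17 202.106.0.0: no
  /26 39.193.73.128: no
  /19 152.178.64.0: no
  /23 104.31.44.0: MATCH
  /0 0.0.0.0: MATCH
Selected: next-hop 219.4.217.161 via wlan0 (matched /23)


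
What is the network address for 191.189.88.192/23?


IP:   10111111.10111101.01011000.11000000
Mask: 11111111.11111111.11111110.00000000
AND operation:
Net:  10111111.10111101.01011000.00000000
Network: 191.189.88.0/23


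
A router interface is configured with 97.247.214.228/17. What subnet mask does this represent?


/17 means 17 network bits, 15 host bits
Binary: 11111111111111111000000000000000
Mask: 255.255.128.0


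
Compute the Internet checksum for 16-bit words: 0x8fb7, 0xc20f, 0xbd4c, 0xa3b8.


Sum all words (with carry folding):
+ 0x8fb7 = 0x8fb7
+ 0xc20f = 0x51c7
+ 0xbd4c = 0x0f14
+ 0xa3b8 = 0xb2cc
One's complement: ~0xb2cc
Checksum = 0x4d33


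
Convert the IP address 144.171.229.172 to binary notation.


144 = 10010000
171 = 10101011
229 = 11100101
172 = 10101100
Binary: 10010000.10101011.11100101.10101100


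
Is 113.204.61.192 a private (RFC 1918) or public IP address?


RFC 1918 private ranges:
  10.0.0.0/8 (10.0.0.0 - 10.255.255.255)
  172.16.0.0/12 (172.16.0.0 - 172.31.255.255)
  192.168.0.0/16 (192.168.0.0 - 192.168.255.255)
Public (not in any RFC 1918 range)


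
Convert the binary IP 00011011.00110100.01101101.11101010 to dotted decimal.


00011011 = 27
00110100 = 52
01101101 = 109
11101010 = 234
IP: 27.52.109.234


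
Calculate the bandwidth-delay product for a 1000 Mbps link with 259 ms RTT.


BDP = bandwidth * RTT
= 1000 Mbps * 259 ms
= 1000 * 1e6 * 259 / 1000 bits
= 259000000 bits
= 32375000 bytes
= 31616.2109 KB
BDP = 259000000 bits (32375000 bytes)


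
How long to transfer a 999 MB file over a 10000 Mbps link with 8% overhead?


Effective throughput = 10000 * (1 - 8/100) = 9200 Mbps
File size in Mb = 999 * 8 = 7992 Mb
Time = 7992 / 9200
Time = 0.8687 seconds


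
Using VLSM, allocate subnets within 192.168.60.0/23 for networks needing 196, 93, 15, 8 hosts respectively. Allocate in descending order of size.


196 hosts -> /24 (254 usable): 192.168.60.0/24
93 hosts -> /25 (126 usable): 192.168.61.0/25
15 hosts -> /27 (30 usable): 192.168.61.128/27
8 hosts -> /28 (14 usable): 192.168.61.160/28
Allocation: 192.168.60.0/24 (196 hosts, 254 usable); 192.168.61.0/25 (93 hosts, 126 usable); 192.168.61.128/27 (15 hosts, 30 usable); 192.168.61.160/28 (8 hosts, 14 usable)


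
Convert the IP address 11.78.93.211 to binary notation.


11 = 00001011
78 = 01001110
93 = 01011101
211 = 11010011
Binary: 00001011.01001110.01011101.11010011


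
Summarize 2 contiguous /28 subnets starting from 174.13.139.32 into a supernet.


Original prefix: /28
Number of subnets: 2 = 2^1
New prefix = 28 - 1 = 27
Supernet: 174.13.139.32/27


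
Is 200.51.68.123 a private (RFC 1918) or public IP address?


RFC 1918 private ranges:
  10.0.0.0/8 (10.0.0.0 - 10.255.255.255)
  172.16.0.0/12 (172.16.0.0 - 172.31.255.255)
  192.168.0.0/16 (192.168.0.0 - 192.168.255.255)
Public (not in any RFC 1918 range)


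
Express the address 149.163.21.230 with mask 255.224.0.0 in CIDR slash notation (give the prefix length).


Binary: 11111111.11100000.00000000.00000000
Count leading 1s
Prefix: /11


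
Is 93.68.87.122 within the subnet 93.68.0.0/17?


Subnet network: 93.68.0.0
Test IP AND mask: 93.68.0.0
Yes, 93.68.87.122 is in 93.68.0.0/17


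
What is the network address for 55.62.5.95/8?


IP:   00110111.00111110.00000101.01011111
Mask: 11111111.00000000.00000000.00000000
AND operation:
Net:  00110111.00000000.00000000.00000000
Network: 55.0.0.0/8


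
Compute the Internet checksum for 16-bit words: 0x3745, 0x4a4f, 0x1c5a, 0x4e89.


Sum all words (with carry folding):
+ 0x3745 = 0x3745
+ 0x4a4f = 0x8194
+ 0x1c5a = 0x9dee
+ 0x4e89 = 0xec77
One's complement: ~0xec77
Checksum = 0x1388


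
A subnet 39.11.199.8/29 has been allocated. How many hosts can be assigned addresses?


Host bits = 32 - 29 = 3
Total addresses = 2^3 = 8
Usable = total - 2 (network and broadcast)
Usable hosts: 6


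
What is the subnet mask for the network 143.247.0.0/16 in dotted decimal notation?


/16 means 16 network bits, 16 host bits
Binary: 11111111111111110000000000000000
Mask: 255.255.0.0


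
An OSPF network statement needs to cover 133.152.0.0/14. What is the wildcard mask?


Subnet mask: 255.252.0.0
Wildcard = 255.255.255.255 - subnet mask
255 - 255 = 0
255 - 252 = 3
255 - 0 = 255
255 - 0 = 255
Wildcard: 0.3.255.255


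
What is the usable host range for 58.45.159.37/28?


Network: 58.45.159.32
Broadcast: 58.45.159.47
First usable = network + 1
Last usable = broadcast - 1
Range: 58.45.159.33 to 58.45.159.46


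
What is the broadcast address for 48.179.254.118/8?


Network: 48.0.0.0/8
Host bits = 24
Set all host bits to 1:
Broadcast: 48.255.255.255


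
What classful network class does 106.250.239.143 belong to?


First octet: 106
Binary: 01101010
0xxxxxxx -> Class A (1-126)
Class A, default mask 255.0.0.0 (/8)


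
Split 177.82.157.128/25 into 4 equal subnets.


New prefix = 25 + 2 = 27
Each subnet has 32 addresses
  177.82.157.128/27
  177.82.157.160/27
  177.82.157.192/27
  177.82.157.224/27
Subnets: 177.82.157.128/27, 177.82.157.160/27, 177.82.157.192/27, 177.82.157.224/27


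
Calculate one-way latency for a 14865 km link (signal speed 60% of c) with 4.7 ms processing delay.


Speed = 0.6 * 3e5 km/s = 180000 km/s
Propagation delay = 14865 / 180000 = 0.0826 s = 82.5833 ms
Processing delay = 4.7 ms
Total one-way latency = 87.2833 ms


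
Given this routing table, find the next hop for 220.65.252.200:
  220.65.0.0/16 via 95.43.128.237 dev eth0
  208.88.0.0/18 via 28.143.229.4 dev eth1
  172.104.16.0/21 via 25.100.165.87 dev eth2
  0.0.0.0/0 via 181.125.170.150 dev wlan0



Longest prefix match for 220.65.252.200:
  /16 220.65.0.0: MATCH
  /18 208.88.0.0: no
  /21 172.104.16.0: no
  /0 0.0.0.0: MATCH
Selected: next-hop 95.43.128.237 via eth0 (matched /16)


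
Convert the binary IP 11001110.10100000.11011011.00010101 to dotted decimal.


11001110 = 206
10100000 = 160
11011011 = 219
00010101 = 21
IP: 206.160.219.21


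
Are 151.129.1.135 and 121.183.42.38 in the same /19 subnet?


Mask: 255.255.224.0
151.129.1.135 AND mask = 151.129.0.0
121.183.42.38 AND mask = 121.183.32.0
No, different subnets (151.129.0.0 vs 121.183.32.0)


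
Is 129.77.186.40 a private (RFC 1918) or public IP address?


RFC 1918 private ranges:
  10.0.0.0/8 (10.0.0.0 - 10.255.255.255)
  172.16.0.0/12 (172.16.0.0 - 172.31.255.255)
  192.168.0.0/16 (192.168.0.0 - 192.168.255.255)
Public (not in any RFC 1918 range)


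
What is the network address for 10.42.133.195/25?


IP:   00001010.00101010.10000101.11000011
Mask: 11111111.11111111.11111111.10000000
AND operation:
Net:  00001010.00101010.10000101.10000000
Network: 10.42.133.128/25


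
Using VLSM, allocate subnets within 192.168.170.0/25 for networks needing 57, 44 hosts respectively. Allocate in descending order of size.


57 hosts -> /26 (62 usable): 192.168.170.0/26
44 hosts -> /26 (62 usable): 192.168.170.64/26
Allocation: 192.168.170.0/26 (57 hosts, 62 usable); 192.168.170.64/26 (44 hosts, 62 usable)


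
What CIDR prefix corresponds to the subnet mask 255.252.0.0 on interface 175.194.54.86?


Binary: 11111111.11111100.00000000.00000000
Count leading 1s
Prefix: /14


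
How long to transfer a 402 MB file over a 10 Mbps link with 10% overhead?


Effective throughput = 10 * (1 - 10/100) = 9 Mbps
File size in Mb = 402 * 8 = 3216 Mb
Time = 3216 / 9
Time = 357.3333 seconds


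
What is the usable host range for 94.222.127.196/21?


Network: 94.222.120.0
Broadcast: 94.222.127.255
First usable = network + 1
Last usable = broadcast - 1
Range: 94.222.120.1 to 94.222.127.254


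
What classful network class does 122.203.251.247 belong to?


First octet: 122
Binary: 01111010
0xxxxxxx -> Class A (1-126)
Class A, default mask 255.0.0.0 (/8)


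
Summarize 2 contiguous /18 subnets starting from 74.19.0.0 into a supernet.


Original prefix: /18
Number of subnets: 2 = 2^1
New prefix = 18 - 1 = 17
Supernet: 74.19.0.0/17


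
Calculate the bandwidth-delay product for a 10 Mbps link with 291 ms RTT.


BDP = bandwidth * RTT
= 10 Mbps * 291 ms
= 10 * 1e6 * 291 / 1000 bits
= 2910000 bits
= 363750 bytes
= 355.2246 KB
BDP = 2910000 bits (363750 bytes)


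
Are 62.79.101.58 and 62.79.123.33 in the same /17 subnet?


Mask: 255.255.128.0
62.79.101.58 AND mask = 62.79.0.0
62.79.123.33 AND mask = 62.79.0.0
Yes, same subnet (62.79.0.0)


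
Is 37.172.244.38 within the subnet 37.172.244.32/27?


Subnet network: 37.172.244.32
Test IP AND mask: 37.172.244.32
Yes, 37.172.244.38 is in 37.172.244.32/27


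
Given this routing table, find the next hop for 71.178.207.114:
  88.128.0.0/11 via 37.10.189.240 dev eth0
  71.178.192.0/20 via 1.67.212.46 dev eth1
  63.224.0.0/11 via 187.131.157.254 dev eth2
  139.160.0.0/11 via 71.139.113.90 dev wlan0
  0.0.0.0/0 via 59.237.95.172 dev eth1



Longest prefix match for 71.178.207.114:
  /11 88.128.0.0: no
  /20 71.178.192.0: MATCH
  /11 63.224.0.0: no
  /11 139.160.0.0: no
  /0 0.0.0.0: MATCH
Selected: next-hop 1.67.212.46 via eth1 (matched /20)


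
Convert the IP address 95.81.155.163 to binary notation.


95 = 01011111
81 = 01010001
155 = 10011011
163 = 10100011
Binary: 01011111.01010001.10011011.10100011


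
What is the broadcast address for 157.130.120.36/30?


Network: 157.130.120.36/30
Host bits = 2
Set all host bits to 1:
Broadcast: 157.130.120.39


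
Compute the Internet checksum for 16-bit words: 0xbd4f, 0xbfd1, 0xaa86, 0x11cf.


Sum all words (with carry folding):
+ 0xbd4f = 0xbd4f
+ 0xbfd1 = 0x7d21
+ 0xaa86 = 0x27a8
+ 0x11cf = 0x3977
One's complement: ~0x3977
Checksum = 0xc688


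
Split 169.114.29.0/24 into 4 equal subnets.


New prefix = 24 + 2 = 26
Each subnet has 64 addresses
  169.114.29.0/26
  169.114.29.64/26
  169.114.29.128/26
  169.114.29.192/26
Subnets: 169.114.29.0/26, 169.114.29.64/26, 169.114.29.128/26, 169.114.29.192/26


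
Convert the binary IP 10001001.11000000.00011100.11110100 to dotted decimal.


10001001 = 137
11000000 = 192
00011100 = 28
11110100 = 244
IP: 137.192.28.244


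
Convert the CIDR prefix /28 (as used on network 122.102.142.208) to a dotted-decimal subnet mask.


/28 means 28 network bits, 4 host bits
Binary: 11111111111111111111111111110000
Mask: 255.255.255.240


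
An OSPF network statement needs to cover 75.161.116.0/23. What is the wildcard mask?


Subnet mask: 255.255.254.0
Wildcard = 255.255.255.255 - subnet mask
255 - 255 = 0
255 - 255 = 0
255 - 254 = 1
255 - 0 = 255
Wildcard: 0.0.1.255


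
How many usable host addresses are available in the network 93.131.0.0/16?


Host bits = 32 - 16 = 16
Total addresses = 2^16 = 65536
Usable = total - 2 (network and broadcast)
Usable hosts: 65534


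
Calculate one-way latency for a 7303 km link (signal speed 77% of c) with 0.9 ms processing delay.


Speed = 0.77 * 3e5 km/s = 231000 km/s
Propagation delay = 7303 / 231000 = 0.0316 s = 31.6147 ms
Processing delay = 0.9 ms
Total one-way latency = 32.5147 ms


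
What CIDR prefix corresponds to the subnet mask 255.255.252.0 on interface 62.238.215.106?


Binary: 11111111.11111111.11111100.00000000
Count leading 1s
Prefix: /22


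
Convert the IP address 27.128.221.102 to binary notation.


27 = 00011011
128 = 10000000
221 = 11011101
102 = 01100110
Binary: 00011011.10000000.11011101.01100110


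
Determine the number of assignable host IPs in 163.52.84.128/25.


Host bits = 32 - 25 = 7
Total addresses = 2^7 = 128
Usable = total - 2 (network and broadcast)
Usable hosts: 126


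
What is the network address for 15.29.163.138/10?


IP:   00001111.00011101.10100011.10001010
Mask: 11111111.11000000.00000000.00000000
AND operation:
Net:  00001111.00000000.00000000.00000000
Network: 15.0.0.0/10


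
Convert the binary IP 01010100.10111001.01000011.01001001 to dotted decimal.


01010100 = 84
10111001 = 185
01000011 = 67
01001001 = 73
IP: 84.185.67.73


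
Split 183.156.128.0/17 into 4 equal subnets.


New prefix = 17 + 2 = 19
Each subnet has 8192 addresses
  183.156.128.0/19
  183.156.160.0/19
  183.156.192.0/19
  183.156.224.0/19
Subnets: 183.156.128.0/19, 183.156.160.0/19, 183.156.192.0/19, 183.156.224.0/19


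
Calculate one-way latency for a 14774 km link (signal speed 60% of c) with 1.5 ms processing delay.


Speed = 0.6 * 3e5 km/s = 180000 km/s
Propagation delay = 14774 / 180000 = 0.0821 s = 82.0778 ms
Processing delay = 1.5 ms
Total one-way latency = 83.5778 ms


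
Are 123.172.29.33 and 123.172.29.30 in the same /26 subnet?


Mask: 255.255.255.192
123.172.29.33 AND mask = 123.172.29.0
123.172.29.30 AND mask = 123.172.29.0
Yes, same subnet (123.172.29.0)


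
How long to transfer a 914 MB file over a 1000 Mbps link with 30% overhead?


Effective throughput = 1000 * (1 - 30/100) = 700 Mbps
File size in Mb = 914 * 8 = 7312 Mb
Time = 7312 / 700
Time = 10.4457 seconds


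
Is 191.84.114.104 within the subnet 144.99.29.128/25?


Subnet network: 144.99.29.128
Test IP AND mask: 191.84.114.0
No, 191.84.114.104 is not in 144.99.29.128/25


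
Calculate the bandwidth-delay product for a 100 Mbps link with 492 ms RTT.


BDP = bandwidth * RTT
= 100 Mbps * 492 ms
= 100 * 1e6 * 492 / 1000 bits
= 49200000 bits
= 6150000 bytes
= 6005.8594 KB
BDP = 49200000 bits (6150000 bytes)


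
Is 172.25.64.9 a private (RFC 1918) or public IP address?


RFC 1918 private ranges:
  10.0.0.0/8 (10.0.0.0 - 10.255.255.255)
  172.16.0.0/12 (172.16.0.0 - 172.31.255.255)
  192.168.0.0/16 (192.168.0.0 - 192.168.255.255)
Private (in 172.16.0.0/12)


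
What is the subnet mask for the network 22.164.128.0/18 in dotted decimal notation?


/18 means 18 network bits, 14 host bits
Binary: 11111111111111111100000000000000
Mask: 255.255.192.0


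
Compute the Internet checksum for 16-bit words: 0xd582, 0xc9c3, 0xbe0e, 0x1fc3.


Sum all words (with carry folding):
+ 0xd582 = 0xd582
+ 0xc9c3 = 0x9f46
+ 0xbe0e = 0x5d55
+ 0x1fc3 = 0x7d18
One's complement: ~0x7d18
Checksum = 0x82e7


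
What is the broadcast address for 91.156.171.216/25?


Network: 91.156.171.128/25
Host bits = 7
Set all host bits to 1:
Broadcast: 91.156.171.255


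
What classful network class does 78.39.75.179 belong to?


First octet: 78
Binary: 01001110
0xxxxxxx -> Class A (1-126)
Class A, default mask 255.0.0.0 (/8)


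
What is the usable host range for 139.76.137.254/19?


Network: 139.76.128.0
Broadcast: 139.76.159.255
First usable = network + 1
Last usable = broadcast - 1
Range: 139.76.128.1 to 139.76.159.254


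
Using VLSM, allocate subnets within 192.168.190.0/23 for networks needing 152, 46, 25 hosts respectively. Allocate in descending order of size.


152 hosts -> /24 (254 usable): 192.168.190.0/24
46 hosts -> /26 (62 usable): 192.168.191.0/26
25 hosts -> /27 (30 usable): 192.168.191.64/27
Allocation: 192.168.190.0/24 (152 hosts, 254 usable); 192.168.191.0/26 (46 hosts, 62 usable); 192.168.191.64/27 (25 hosts, 30 usable)


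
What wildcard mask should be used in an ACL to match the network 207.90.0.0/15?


Subnet mask: 255.254.0.0
Wildcard = 255.255.255.255 - subnet mask
255 - 255 = 0
255 - 254 = 1
255 - 0 = 255
255 - 0 = 255
Wildcard: 0.1.255.255


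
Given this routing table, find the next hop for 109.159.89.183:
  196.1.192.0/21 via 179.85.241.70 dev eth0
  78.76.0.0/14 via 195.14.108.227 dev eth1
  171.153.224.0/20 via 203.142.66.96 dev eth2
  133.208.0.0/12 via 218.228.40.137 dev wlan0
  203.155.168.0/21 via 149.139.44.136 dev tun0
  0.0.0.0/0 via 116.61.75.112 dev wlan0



Longest prefix match for 109.159.89.183:
  /21 196.1.192.0: no
  /14 78.76.0.0: no
  /20 171.153.224.0: no
  /12 133.208.0.0: no
  /21 203.155.168.0: no
  /0 0.0.0.0: MATCH
Selected: next-hop 116.61.75.112 via wlan0 (matched /0)


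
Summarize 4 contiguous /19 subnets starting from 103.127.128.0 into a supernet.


Original prefix: /19
Number of subnets: 4 = 2^2
New prefix = 19 - 2 = 17
Supernet: 103.127.128.0/17


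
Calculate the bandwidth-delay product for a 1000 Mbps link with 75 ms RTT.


BDP = bandwidth * RTT
= 1000 Mbps * 75 ms
= 1000 * 1e6 * 75 / 1000 bits
= 75000000 bits
= 9375000 bytes
= 9155.2734 KB
BDP = 75000000 bits (9375000 bytes)


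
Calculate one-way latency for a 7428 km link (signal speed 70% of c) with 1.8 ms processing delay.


Speed = 0.7 * 3e5 km/s = 210000 km/s
Propagation delay = 7428 / 210000 = 0.0354 s = 35.3714 ms
Processing delay = 1.8 ms
Total one-way latency = 37.1714 ms


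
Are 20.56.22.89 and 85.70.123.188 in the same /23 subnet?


Mask: 255.255.254.0
20.56.22.89 AND mask = 20.56.22.0
85.70.123.188 AND mask = 85.70.122.0
No, different subnets (20.56.22.0 vs 85.70.122.0)


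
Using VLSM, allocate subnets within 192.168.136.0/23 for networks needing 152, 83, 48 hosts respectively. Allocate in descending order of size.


152 hosts -> /24 (254 usable): 192.168.136.0/24
83 hosts -> /25 (126 usable): 192.168.137.0/25
48 hosts -> /26 (62 usable): 192.168.137.128/26
Allocation: 192.168.136.0/24 (152 hosts, 254 usable); 192.168.137.0/25 (83 hosts, 126 usable); 192.168.137.128/26 (48 hosts, 62 usable)


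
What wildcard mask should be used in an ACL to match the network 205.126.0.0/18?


Subnet mask: 255.255.192.0
Wildcard = 255.255.255.255 - subnet mask
255 - 255 = 0
255 - 255 = 0
255 - 192 = 63
255 - 0 = 255
Wildcard: 0.0.63.255


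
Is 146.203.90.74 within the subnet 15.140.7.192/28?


Subnet network: 15.140.7.192
Test IP AND mask: 146.203.90.64
No, 146.203.90.74 is not in 15.140.7.192/28


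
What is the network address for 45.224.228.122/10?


IP:   00101101.11100000.11100100.01111010
Mask: 11111111.11000000.00000000.00000000
AND operation:
Net:  00101101.11000000.00000000.00000000
Network: 45.192.0.0/10


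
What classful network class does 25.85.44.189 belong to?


First octet: 25
Binary: 00011001
0xxxxxxx -> Class A (1-126)
Class A, default mask 255.0.0.0 (/8)


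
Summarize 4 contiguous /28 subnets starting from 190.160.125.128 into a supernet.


Original prefix: /28
Number of subnets: 4 = 2^2
New prefix = 28 - 2 = 26
Supernet: 190.160.125.128/26


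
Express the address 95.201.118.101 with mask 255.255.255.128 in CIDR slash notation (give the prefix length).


Binary: 11111111.11111111.11111111.10000000
Count leading 1s
Prefix: /25


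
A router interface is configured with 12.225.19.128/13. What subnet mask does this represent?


/13 means 13 network bits, 19 host bits
Binary: 11111111111110000000000000000000
Mask: 255.248.0.0


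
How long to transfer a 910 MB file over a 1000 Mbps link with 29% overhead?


Effective throughput = 1000 * (1 - 29/100) = 710 Mbps
File size in Mb = 910 * 8 = 7280 Mb
Time = 7280 / 710
Time = 10.2535 seconds


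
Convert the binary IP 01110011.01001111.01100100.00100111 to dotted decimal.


01110011 = 115
01001111 = 79
01100100 = 100
00100111 = 39
IP: 115.79.100.39


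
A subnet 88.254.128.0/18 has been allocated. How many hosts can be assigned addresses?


Host bits = 32 - 18 = 14
Total addresses = 2^14 = 16384
Usable = total - 2 (network and broadcast)
Usable hosts: 16382


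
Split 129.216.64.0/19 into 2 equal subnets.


New prefix = 19 + 1 = 20
Each subnet has 4096 addresses
  129.216.64.0/20
  129.216.80.0/20
Subnets: 129.216.64.0/20, 129.216.80.0/20


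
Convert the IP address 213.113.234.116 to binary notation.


213 = 11010101
113 = 01110001
234 = 11101010
116 = 01110100
Binary: 11010101.01110001.11101010.01110100


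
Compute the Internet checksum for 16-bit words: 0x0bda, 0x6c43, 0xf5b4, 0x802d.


Sum all words (with carry folding):
+ 0x0bda = 0x0bda
+ 0x6c43 = 0x781d
+ 0xf5b4 = 0x6dd2
+ 0x802d = 0xedff
One's complement: ~0xedff
Checksum = 0x1200


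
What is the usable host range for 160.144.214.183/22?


Network: 160.144.212.0
Broadcast: 160.144.215.255
First usable = network + 1
Last usable = broadcast - 1
Range: 160.144.212.1 to 160.144.215.254


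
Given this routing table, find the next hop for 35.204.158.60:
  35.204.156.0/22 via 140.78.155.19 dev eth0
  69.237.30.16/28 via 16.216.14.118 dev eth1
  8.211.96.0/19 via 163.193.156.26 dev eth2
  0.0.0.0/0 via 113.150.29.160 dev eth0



Longest prefix match for 35.204.158.60:
  /22 35.204.156.0: MATCH
  /28 69.237.30.16: no
  /19 8.211.96.0: no
  /0 0.0.0.0: MATCH
Selected: next-hop 140.78.155.19 via eth0 (matched /22)


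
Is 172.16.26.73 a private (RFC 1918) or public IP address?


RFC 1918 private ranges:
  10.0.0.0/8 (10.0.0.0 - 10.255.255.255)
  172.16.0.0/12 (172.16.0.0 - 172.31.255.255)
  192.168.0.0/16 (192.168.0.0 - 192.168.255.255)
Private (in 172.16.0.0/12)


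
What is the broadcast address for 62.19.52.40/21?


Network: 62.19.48.0/21
Host bits = 11
Set all host bits to 1:
Broadcast: 62.19.55.255


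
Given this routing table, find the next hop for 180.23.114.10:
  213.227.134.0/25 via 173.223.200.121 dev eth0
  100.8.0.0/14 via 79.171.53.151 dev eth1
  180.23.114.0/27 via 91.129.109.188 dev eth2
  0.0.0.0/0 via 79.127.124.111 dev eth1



Longest prefix match for 180.23.114.10:
  /25 213.227.134.0: no
  /14 100.8.0.0: no
  /27 180.23.114.0: MATCH
  /0 0.0.0.0: MATCH
Selected: next-hop 91.129.109.188 via eth2 (matched /27)


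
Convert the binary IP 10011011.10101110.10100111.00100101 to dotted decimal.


10011011 = 155
10101110 = 174
10100111 = 167
00100101 = 37
IP: 155.174.167.37


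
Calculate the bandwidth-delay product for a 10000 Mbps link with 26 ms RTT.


BDP = bandwidth * RTT
= 10000 Mbps * 26 ms
= 10000 * 1e6 * 26 / 1000 bits
= 260000000 bits
= 32500000 bytes
= 31738.2812 KB
BDP = 260000000 bits (32500000 bytes)


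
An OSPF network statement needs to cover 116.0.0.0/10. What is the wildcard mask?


Subnet mask: 255.192.0.0
Wildcard = 255.255.255.255 - subnet mask
255 - 255 = 0
255 - 192 = 63
255 - 0 = 255
255 - 0 = 255
Wildcard: 0.63.255.255


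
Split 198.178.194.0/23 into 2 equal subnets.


New prefix = 23 + 1 = 24
Each subnet has 256 addresses
  198.178.194.0/24
  198.178.195.0/24
Subnets: 198.178.194.0/24, 198.178.195.0/24


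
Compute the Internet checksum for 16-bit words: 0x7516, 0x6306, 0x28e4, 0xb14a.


Sum all words (with carry folding):
+ 0x7516 = 0x7516
+ 0x6306 = 0xd81c
+ 0x28e4 = 0x0101
+ 0xb14a = 0xb24b
One's complement: ~0xb24b
Checksum = 0x4db4


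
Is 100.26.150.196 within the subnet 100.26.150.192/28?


Subnet network: 100.26.150.192
Test IP AND mask: 100.26.150.192
Yes, 100.26.150.196 is in 100.26.150.192/28


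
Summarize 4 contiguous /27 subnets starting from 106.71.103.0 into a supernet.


Original prefix: /27
Number of subnets: 4 = 2^2
New prefix = 27 - 2 = 25
Supernet: 106.71.103.0/25


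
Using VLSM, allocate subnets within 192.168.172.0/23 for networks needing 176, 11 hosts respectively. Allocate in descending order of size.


176 hosts -> /24 (254 usable): 192.168.172.0/24
11 hosts -> /28 (14 usable): 192.168.173.0/28
Allocation: 192.168.172.0/24 (176 hosts, 254 usable); 192.168.173.0/28 (11 hosts, 14 usable)


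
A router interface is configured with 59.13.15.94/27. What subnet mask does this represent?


/27 means 27 network bits, 5 host bits
Binary: 11111111111111111111111111100000
Mask: 255.255.255.224


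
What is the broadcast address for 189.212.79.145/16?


Network: 189.212.0.0/16
Host bits = 16
Set all host bits to 1:
Broadcast: 189.212.255.255


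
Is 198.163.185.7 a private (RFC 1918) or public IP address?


RFC 1918 private ranges:
  10.0.0.0/8 (10.0.0.0 - 10.255.255.255)
  172.16.0.0/12 (172.16.0.0 - 172.31.255.255)
  192.168.0.0/16 (192.168.0.0 - 192.168.255.255)
Public (not in any RFC 1918 range)


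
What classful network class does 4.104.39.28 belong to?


First octet: 4
Binary: 00000100
0xxxxxxx -> Class A (1-126)
Class A, default mask 255.0.0.0 (/8)


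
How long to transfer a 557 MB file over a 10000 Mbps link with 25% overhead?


Effective throughput = 10000 * (1 - 25/100) = 7500 Mbps
File size in Mb = 557 * 8 = 4456 Mb
Time = 4456 / 7500
Time = 0.5941 seconds


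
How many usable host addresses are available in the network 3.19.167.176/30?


Host bits = 32 - 30 = 2
Total addresses = 2^2 = 4
Usable = total - 2 (network and broadcast)
Usable hosts: 2


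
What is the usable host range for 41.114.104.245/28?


Network: 41.114.104.240
Broadcast: 41.114.104.255
First usable = network + 1
Last usable = broadcast - 1
Range: 41.114.104.241 to 41.114.104.254


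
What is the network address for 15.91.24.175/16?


IP:   00001111.01011011.00011000.10101111
Mask: 11111111.11111111.00000000.00000000
AND operation:
Net:  00001111.01011011.00000000.00000000
Network: 15.91.0.0/16


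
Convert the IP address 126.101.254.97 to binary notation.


126 = 01111110
101 = 01100101
254 = 11111110
97 = 01100001
Binary: 01111110.01100101.11111110.01100001


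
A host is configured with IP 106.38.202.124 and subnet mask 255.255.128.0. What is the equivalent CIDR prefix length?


Binary: 11111111.11111111.10000000.00000000
Count leading 1s
Prefix: /17


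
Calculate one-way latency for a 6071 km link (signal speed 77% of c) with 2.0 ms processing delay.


Speed = 0.77 * 3e5 km/s = 231000 km/s
Propagation delay = 6071 / 231000 = 0.0263 s = 26.2814 ms
Processing delay = 2.0 ms
Total one-way latency = 28.2814 ms


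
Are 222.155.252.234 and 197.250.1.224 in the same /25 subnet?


Mask: 255.255.255.128
222.155.252.234 AND mask = 222.155.252.128
197.250.1.224 AND mask = 197.250.1.128
No, different subnets (222.155.252.128 vs 197.250.1.128)


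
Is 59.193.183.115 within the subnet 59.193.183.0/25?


Subnet network: 59.193.183.0
Test IP AND mask: 59.193.183.0
Yes, 59.193.183.115 is in 59.193.183.0/25


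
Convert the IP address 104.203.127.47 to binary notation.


104 = 01101000
203 = 11001011
127 = 01111111
47 = 00101111
Binary: 01101000.11001011.01111111.00101111


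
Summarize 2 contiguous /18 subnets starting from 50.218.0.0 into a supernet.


Original prefix: /18
Number of subnets: 2 = 2^1
New prefix = 18 - 1 = 17
Supernet: 50.218.0.0/17


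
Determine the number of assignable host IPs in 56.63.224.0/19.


Host bits = 32 - 19 = 13
Total addresses = 2^13 = 8192
Usable = total - 2 (network and broadcast)
Usable hosts: 8190


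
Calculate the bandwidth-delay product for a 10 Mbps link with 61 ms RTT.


BDP = bandwidth * RTT
= 10 Mbps * 61 ms
= 10 * 1e6 * 61 / 1000 bits
= 610000 bits
= 76250 bytes
= 74.4629 KB
BDP = 610000 bits (76250 bytes)
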